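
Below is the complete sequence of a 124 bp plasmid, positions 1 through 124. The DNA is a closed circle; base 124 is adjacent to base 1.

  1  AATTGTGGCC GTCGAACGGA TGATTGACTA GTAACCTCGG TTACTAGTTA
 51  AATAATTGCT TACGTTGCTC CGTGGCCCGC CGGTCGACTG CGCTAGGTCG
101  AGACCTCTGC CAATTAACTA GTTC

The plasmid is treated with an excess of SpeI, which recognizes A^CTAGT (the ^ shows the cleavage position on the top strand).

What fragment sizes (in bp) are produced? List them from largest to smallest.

74, 34, 16 bp

SpeI sites (ACTAGT) start at positions 27, 43, 117.
SpeI cuts after the first base of each site, so after positions 27, 43, 117.
Circular molecule, 3 cuts → 3 fragments:
  28–43 → 16 bp
  44–117 → 74 bp
  118–124 then 1–27 → 7 + 27 = 34 bp
Sorted largest to smallest: 74, 34, 16 bp.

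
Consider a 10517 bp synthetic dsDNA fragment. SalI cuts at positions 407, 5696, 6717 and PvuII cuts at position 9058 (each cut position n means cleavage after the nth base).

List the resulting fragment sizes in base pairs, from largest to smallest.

5289, 2341, 1459, 1021, 407 bp

Combined cut positions (sorted): 407, 5696, 6717, 9058.
Linear molecule, 4 cuts → 5 fragments:
  407 − 0 = 407 bp
  5696 − 407 = 5289 bp
  6717 − 5696 = 1021 bp
  9058 − 6717 = 2341 bp
  10517 − 9058 = 1459 bp
Sorted largest to smallest: 5289, 2341, 1459, 1021, 407 bp.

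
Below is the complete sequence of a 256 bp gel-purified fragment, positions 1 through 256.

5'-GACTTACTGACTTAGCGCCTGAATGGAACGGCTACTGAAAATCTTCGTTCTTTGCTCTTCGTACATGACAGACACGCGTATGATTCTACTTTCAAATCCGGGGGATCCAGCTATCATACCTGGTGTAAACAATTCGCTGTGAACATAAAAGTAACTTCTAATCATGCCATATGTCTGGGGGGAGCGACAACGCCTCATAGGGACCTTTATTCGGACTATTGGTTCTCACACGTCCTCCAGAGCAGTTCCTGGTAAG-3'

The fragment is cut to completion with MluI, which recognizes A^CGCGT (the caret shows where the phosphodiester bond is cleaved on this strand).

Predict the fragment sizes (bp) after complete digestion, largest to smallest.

The MluI site (ACGCGT) starts at position 74.
MluI cuts after the first base of each site, so after position 74.
Linear molecule, 1 cut → 2 fragments:
  1–74 → 74 bp
  75–256 → 182 bp
Sorted largest to smallest: 182, 74 bp.

182, 74 bp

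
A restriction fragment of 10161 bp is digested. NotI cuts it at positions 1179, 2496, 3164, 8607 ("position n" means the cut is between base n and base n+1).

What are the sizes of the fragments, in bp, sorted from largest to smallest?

5443, 1554, 1317, 1179, 668 bp

Linear molecule, 4 cuts → 5 fragments:
  1179 − 0 = 1179 bp
  2496 − 1179 = 1317 bp
  3164 − 2496 = 668 bp
  8607 − 3164 = 5443 bp
  10161 − 8607 = 1554 bp
Sorted largest to smallest: 5443, 1554, 1317, 1179, 668 bp.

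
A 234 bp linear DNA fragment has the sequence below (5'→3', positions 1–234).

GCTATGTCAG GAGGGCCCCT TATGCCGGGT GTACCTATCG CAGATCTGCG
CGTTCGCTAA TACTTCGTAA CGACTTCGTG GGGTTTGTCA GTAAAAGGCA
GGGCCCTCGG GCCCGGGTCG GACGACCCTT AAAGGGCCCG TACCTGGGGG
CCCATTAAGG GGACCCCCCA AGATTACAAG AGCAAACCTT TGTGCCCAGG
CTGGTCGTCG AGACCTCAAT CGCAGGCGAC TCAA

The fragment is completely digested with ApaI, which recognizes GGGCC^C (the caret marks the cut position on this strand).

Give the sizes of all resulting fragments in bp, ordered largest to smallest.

ApaI sites (GGGCCC) start at positions 13, 101, 109, 134, 148.
ApaI cuts after base 5 of each site (before the last base), so after positions 17, 105, 113, 138, 152.
Linear molecule, 5 cuts → 6 fragments:
  1–17 → 17 bp
  18–105 → 88 bp
  106–113 → 8 bp
  114–138 → 25 bp
  139–152 → 14 bp
  153–234 → 82 bp
Sorted largest to smallest: 88, 82, 25, 17, 14, 8 bp.

88, 82, 25, 17, 14, 8 bp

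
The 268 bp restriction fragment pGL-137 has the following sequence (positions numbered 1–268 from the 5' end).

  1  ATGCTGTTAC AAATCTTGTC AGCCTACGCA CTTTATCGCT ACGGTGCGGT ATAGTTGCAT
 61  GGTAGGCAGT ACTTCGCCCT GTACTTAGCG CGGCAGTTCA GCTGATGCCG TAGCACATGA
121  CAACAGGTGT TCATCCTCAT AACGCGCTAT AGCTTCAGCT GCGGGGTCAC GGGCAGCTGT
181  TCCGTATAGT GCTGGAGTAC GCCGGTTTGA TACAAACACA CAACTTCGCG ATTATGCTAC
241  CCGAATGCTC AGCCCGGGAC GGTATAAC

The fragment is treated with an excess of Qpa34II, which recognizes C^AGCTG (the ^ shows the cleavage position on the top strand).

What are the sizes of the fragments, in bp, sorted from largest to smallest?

Qpa34II sites (CAGCTG) start at positions 99, 156, 174.
Qpa34II cuts after the first base of each site, so after positions 99, 156, 174.
Linear molecule, 3 cuts → 4 fragments:
  1–99 → 99 bp
  100–156 → 57 bp
  157–174 → 18 bp
  175–268 → 94 bp
Sorted largest to smallest: 99, 94, 57, 18 bp.

99, 94, 57, 18 bp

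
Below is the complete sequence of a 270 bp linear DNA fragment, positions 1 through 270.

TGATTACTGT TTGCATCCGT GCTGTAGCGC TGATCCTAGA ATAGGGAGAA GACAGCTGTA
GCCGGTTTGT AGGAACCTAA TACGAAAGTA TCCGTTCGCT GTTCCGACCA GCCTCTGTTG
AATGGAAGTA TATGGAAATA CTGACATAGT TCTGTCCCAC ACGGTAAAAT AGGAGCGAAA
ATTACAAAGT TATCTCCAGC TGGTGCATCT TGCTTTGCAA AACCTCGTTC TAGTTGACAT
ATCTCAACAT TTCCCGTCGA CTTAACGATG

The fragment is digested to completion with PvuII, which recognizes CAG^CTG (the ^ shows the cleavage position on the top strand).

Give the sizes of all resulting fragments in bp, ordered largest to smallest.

144, 71, 55 bp

PvuII sites (CAGCTG) start at positions 53, 197.
PvuII cuts after base 3 of each site, so after positions 55, 199.
Linear molecule, 2 cuts → 3 fragments:
  1–55 → 55 bp
  56–199 → 144 bp
  200–270 → 71 bp
Sorted largest to smallest: 144, 71, 55 bp.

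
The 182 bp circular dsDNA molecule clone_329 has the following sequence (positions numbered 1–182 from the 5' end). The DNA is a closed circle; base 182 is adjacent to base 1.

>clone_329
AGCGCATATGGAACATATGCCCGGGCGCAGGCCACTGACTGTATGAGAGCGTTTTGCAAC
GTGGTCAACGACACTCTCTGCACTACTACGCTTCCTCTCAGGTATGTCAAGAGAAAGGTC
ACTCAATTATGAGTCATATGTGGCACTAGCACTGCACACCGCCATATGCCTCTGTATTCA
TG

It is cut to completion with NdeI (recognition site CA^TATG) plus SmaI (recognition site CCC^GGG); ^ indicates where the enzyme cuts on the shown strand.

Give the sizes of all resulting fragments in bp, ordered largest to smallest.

114, 28, 24, 9, 7 bp

NdeI sites (CATATG) start at positions 5, 14, 135, 163.
NdeI cuts after base 2 of each site, so after positions 6, 15, 136, 164.
The SmaI site (CCCGGG) starts at position 20.
SmaI cuts after base 3 of each site, so after position 22.
Combined cut positions: 6, 15, 22, 136, 164.
Circular molecule, 5 cuts → 5 fragments:
  7–15 → 9 bp
  16–22 → 7 bp
  23–136 → 114 bp
  137–164 → 28 bp
  165–182 then 1–6 → 18 + 6 = 24 bp
Sorted largest to smallest: 114, 28, 24, 9, 7 bp.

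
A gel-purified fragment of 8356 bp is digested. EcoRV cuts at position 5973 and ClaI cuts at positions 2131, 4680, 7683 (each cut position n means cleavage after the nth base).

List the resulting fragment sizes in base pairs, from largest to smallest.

2549, 2131, 1710, 1293, 673 bp

Combined cut positions (sorted): 2131, 4680, 5973, 7683.
Linear molecule, 4 cuts → 5 fragments:
  2131 − 0 = 2131 bp
  4680 − 2131 = 2549 bp
  5973 − 4680 = 1293 bp
  7683 − 5973 = 1710 bp
  8356 − 7683 = 673 bp
Sorted largest to smallest: 2549, 2131, 1710, 1293, 673 bp.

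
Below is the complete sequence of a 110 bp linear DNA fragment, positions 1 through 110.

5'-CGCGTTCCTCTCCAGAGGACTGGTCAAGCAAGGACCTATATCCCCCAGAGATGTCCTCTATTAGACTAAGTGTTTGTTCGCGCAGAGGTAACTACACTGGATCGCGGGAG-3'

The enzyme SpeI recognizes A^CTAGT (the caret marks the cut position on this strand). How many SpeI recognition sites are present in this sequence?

No occurrence of ACTAGT is present in the sequence.
SpeI does not cut: 0 sites.

0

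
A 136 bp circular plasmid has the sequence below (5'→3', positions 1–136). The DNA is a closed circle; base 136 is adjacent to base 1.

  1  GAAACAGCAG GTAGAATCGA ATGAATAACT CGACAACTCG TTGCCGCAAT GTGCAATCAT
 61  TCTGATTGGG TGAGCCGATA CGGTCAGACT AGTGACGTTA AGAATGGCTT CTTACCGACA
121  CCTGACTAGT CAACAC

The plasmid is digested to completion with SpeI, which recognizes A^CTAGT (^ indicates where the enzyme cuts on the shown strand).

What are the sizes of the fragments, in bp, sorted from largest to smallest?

99, 37 bp

SpeI sites (ACTAGT) start at positions 88, 125.
SpeI cuts after the first base of each site, so after positions 88, 125.
Circular molecule, 2 cuts → 2 fragments:
  89–125 → 37 bp
  126–136 then 1–88 → 11 + 88 = 99 bp
Sorted largest to smallest: 99, 37 bp.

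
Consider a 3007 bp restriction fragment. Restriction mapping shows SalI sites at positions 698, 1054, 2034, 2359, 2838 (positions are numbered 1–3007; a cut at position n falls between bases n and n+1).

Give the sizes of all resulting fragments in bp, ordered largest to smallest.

980, 698, 479, 356, 325, 169 bp

Linear molecule, 5 cuts → 6 fragments:
  698 − 0 = 698 bp
  1054 − 698 = 356 bp
  2034 − 1054 = 980 bp
  2359 − 2034 = 325 bp
  2838 − 2359 = 479 bp
  3007 − 2838 = 169 bp
Sorted largest to smallest: 980, 698, 479, 356, 325, 169 bp.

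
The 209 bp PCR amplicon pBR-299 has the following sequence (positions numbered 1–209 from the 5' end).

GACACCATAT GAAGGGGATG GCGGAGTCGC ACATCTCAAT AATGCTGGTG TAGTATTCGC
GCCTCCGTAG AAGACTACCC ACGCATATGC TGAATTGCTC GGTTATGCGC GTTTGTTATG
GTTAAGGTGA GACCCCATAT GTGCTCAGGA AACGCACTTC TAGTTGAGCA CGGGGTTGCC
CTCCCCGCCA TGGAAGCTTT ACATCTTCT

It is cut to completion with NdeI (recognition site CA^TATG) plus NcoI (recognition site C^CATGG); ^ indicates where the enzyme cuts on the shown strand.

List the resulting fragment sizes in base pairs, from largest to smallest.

NdeI sites (CATATG) start at positions 6, 84, 136.
NdeI cuts after base 2 of each site, so after positions 7, 85, 137.
The NcoI site (CCATGG) starts at position 188.
NcoI cuts after the first base of each site, so after position 188.
Combined cut positions: 7, 85, 137, 188.
Linear molecule, 4 cuts → 5 fragments:
  1–7 → 7 bp
  8–85 → 78 bp
  86–137 → 52 bp
  138–188 → 51 bp
  189–209 → 21 bp
Sorted largest to smallest: 78, 52, 51, 21, 7 bp.

78, 52, 51, 21, 7 bp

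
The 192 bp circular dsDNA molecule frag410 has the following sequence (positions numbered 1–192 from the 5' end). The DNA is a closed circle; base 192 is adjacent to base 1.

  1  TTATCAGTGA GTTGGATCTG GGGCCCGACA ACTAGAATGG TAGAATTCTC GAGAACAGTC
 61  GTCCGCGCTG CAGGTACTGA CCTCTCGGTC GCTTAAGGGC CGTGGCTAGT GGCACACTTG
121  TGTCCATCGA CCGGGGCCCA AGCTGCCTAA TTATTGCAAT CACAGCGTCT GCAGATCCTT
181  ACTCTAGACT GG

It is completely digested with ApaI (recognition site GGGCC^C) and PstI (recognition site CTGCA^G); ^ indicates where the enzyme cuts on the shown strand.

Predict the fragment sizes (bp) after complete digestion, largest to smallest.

ApaI sites (GGGCCC) start at positions 21, 134.
ApaI cuts after base 5 of each site (before the last base), so after positions 25, 138.
PstI sites (CTGCAG) start at positions 68, 169.
PstI cuts after base 5 of each site (before the last base), so after positions 72, 173.
Combined cut positions: 25, 72, 138, 173.
Circular molecule, 4 cuts → 4 fragments:
  26–72 → 47 bp
  73–138 → 66 bp
  139–173 → 35 bp
  174–192 then 1–25 → 19 + 25 = 44 bp
Sorted largest to smallest: 66, 47, 44, 35 bp.

66, 47, 44, 35 bp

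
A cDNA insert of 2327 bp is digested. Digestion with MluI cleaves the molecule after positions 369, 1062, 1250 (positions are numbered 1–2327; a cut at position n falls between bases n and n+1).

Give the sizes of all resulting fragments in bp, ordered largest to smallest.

1077, 693, 369, 188 bp

Linear molecule, 3 cuts → 4 fragments:
  369 − 0 = 369 bp
  1062 − 369 = 693 bp
  1250 − 1062 = 188 bp
  2327 − 1250 = 1077 bp
Sorted largest to smallest: 1077, 693, 369, 188 bp.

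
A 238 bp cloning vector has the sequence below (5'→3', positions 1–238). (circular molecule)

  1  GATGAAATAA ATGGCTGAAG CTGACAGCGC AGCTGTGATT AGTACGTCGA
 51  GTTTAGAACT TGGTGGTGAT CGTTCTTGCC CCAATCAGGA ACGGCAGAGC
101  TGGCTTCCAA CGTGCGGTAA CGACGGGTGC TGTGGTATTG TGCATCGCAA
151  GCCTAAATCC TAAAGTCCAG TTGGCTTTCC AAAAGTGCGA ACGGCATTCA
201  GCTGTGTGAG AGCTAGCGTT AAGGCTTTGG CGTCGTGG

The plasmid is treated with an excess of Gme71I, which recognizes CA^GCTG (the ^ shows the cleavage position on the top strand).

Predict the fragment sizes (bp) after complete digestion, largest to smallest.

169, 69 bp

Gme71I sites (CAGCTG) start at positions 30, 199.
Gme71I cuts after base 2 of each site, so after positions 31, 200.
Circular molecule, 2 cuts → 2 fragments:
  32–200 → 169 bp
  201–238 then 1–31 → 38 + 31 = 69 bp
Sorted largest to smallest: 169, 69 bp.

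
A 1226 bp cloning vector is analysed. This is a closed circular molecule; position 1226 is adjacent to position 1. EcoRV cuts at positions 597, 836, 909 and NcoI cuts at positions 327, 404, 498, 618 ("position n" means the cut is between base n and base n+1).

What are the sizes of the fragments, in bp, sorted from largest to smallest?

644, 218, 99, 94, 77, 73, 21 bp

Combined cut positions (sorted): 327, 404, 498, 597, 618, 836, 909.
Circular molecule, 7 cuts → 7 fragments:
  404 − 327 = 77 bp
  498 − 404 = 94 bp
  597 − 498 = 99 bp
  618 − 597 = 21 bp
  836 − 618 = 218 bp
  909 − 836 = 73 bp
  wrap: 1226 − 909 + 327 = 644 bp
Sorted largest to smallest: 644, 218, 99, 94, 77, 73, 21 bp.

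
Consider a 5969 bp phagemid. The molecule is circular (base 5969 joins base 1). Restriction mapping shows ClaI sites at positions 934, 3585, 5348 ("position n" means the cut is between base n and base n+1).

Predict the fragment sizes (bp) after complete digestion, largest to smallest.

2651, 1763, 1555 bp

Circular molecule, 3 cuts → 3 fragments:
  3585 − 934 = 2651 bp
  5348 − 3585 = 1763 bp
  wrap: 5969 − 5348 + 934 = 1555 bp
Sorted largest to smallest: 2651, 1763, 1555 bp.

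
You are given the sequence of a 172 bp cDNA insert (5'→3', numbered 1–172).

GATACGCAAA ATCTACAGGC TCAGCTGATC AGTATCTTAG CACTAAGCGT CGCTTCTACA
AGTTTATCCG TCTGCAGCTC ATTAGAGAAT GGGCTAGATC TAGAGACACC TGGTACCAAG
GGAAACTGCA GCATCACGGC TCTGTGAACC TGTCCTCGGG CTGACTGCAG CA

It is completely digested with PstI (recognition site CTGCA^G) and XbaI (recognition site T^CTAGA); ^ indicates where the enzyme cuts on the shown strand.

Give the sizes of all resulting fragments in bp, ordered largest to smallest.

76, 39, 31, 23, 3 bp

PstI sites (CTGCAG) start at positions 72, 126, 165.
PstI cuts after base 5 of each site (before the last base), so after positions 76, 130, 169.
The XbaI site (TCTAGA) starts at position 99.
XbaI cuts after the first base of each site, so after position 99.
Combined cut positions: 76, 99, 130, 169.
Linear molecule, 4 cuts → 5 fragments:
  1–76 → 76 bp
  77–99 → 23 bp
  100–130 → 31 bp
  131–169 → 39 bp
  170–172 → 3 bp
Sorted largest to smallest: 76, 39, 31, 23, 3 bp.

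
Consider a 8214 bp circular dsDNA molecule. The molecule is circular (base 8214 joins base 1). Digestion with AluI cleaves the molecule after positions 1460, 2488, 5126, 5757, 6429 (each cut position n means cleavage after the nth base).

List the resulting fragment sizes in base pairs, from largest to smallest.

3245, 2638, 1028, 672, 631 bp

Circular molecule, 5 cuts → 5 fragments:
  2488 − 1460 = 1028 bp
  5126 − 2488 = 2638 bp
  5757 − 5126 = 631 bp
  6429 − 5757 = 672 bp
  wrap: 8214 − 6429 + 1460 = 3245 bp
Sorted largest to smallest: 3245, 2638, 1028, 672, 631 bp.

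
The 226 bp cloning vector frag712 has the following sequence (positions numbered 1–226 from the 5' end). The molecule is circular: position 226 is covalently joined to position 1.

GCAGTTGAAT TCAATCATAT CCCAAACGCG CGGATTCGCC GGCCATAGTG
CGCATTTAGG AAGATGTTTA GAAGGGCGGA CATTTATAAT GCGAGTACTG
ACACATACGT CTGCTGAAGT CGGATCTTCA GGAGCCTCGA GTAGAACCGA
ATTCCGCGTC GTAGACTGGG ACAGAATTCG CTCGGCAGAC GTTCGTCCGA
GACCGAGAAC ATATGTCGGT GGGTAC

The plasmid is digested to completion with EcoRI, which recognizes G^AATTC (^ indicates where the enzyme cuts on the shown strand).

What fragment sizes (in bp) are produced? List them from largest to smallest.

142, 59, 25 bp

EcoRI sites (GAATTC) start at positions 7, 149, 174.
EcoRI cuts after the first base of each site, so after positions 7, 149, 174.
Circular molecule, 3 cuts → 3 fragments:
  8–149 → 142 bp
  150–174 → 25 bp
  175–226 then 1–7 → 52 + 7 = 59 bp
Sorted largest to smallest: 142, 59, 25 bp.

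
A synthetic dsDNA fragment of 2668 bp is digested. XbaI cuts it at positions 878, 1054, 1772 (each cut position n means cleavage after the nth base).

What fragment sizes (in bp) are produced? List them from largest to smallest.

Linear molecule, 3 cuts → 4 fragments:
  878 − 0 = 878 bp
  1054 − 878 = 176 bp
  1772 − 1054 = 718 bp
  2668 − 1772 = 896 bp
Sorted largest to smallest: 896, 878, 718, 176 bp.

896, 878, 718, 176 bp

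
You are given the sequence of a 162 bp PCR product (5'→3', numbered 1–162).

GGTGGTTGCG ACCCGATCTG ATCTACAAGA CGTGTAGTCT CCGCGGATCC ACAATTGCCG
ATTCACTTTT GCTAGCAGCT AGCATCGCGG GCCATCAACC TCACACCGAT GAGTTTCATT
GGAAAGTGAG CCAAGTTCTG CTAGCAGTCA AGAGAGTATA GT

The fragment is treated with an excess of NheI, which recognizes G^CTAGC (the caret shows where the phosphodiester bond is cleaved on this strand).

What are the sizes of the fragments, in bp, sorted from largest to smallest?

NheI sites (GCTAGC) start at positions 71, 78, 140.
NheI cuts after the first base of each site, so after positions 71, 78, 140.
Linear molecule, 3 cuts → 4 fragments:
  1–71 → 71 bp
  72–78 → 7 bp
  79–140 → 62 bp
  141–162 → 22 bp
Sorted largest to smallest: 71, 62, 22, 7 bp.

71, 62, 22, 7 bp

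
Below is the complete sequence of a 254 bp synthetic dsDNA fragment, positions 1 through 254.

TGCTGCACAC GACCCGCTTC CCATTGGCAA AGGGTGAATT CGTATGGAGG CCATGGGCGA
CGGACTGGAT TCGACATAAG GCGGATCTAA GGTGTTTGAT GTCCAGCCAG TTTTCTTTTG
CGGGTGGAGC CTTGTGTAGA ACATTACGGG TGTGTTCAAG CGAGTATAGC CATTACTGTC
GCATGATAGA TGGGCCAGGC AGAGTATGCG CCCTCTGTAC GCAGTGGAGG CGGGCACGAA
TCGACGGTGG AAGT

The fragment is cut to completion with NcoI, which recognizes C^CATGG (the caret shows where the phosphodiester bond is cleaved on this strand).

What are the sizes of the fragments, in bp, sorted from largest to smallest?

The NcoI site (CCATGG) starts at position 51.
NcoI cuts after the first base of each site, so after position 51.
Linear molecule, 1 cut → 2 fragments:
  1–51 → 51 bp
  52–254 → 203 bp
Sorted largest to smallest: 203, 51 bp.

203, 51 bp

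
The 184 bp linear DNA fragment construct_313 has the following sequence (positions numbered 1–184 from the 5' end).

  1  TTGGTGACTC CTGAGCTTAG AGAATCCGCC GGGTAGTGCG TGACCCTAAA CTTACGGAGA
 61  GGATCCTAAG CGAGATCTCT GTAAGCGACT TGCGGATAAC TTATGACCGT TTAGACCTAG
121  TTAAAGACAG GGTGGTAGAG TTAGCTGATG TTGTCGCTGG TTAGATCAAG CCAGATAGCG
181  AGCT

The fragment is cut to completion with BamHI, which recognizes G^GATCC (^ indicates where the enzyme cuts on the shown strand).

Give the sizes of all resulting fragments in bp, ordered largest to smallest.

The BamHI site (GGATCC) starts at position 61.
BamHI cuts after the first base of each site, so after position 61.
Linear molecule, 1 cut → 2 fragments:
  1–61 → 61 bp
  62–184 → 123 bp
Sorted largest to smallest: 123, 61 bp.

123, 61 bp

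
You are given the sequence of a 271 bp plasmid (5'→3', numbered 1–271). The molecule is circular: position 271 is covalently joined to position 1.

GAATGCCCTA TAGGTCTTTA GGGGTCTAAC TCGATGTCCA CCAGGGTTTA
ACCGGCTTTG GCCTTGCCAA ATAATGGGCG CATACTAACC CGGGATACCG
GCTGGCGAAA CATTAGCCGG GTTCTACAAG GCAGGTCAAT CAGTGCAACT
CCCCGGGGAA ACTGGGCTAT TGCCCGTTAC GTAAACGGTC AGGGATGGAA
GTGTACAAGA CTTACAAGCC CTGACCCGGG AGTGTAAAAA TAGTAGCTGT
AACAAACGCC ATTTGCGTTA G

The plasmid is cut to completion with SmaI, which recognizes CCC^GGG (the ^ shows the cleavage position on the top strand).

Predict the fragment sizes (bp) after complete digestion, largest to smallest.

SmaI sites (CCCGGG) start at positions 89, 152, 225.
SmaI cuts after base 3 of each site, so after positions 91, 154, 227.
Circular molecule, 3 cuts → 3 fragments:
  92–154 → 63 bp
  155–227 → 73 bp
  228–271 then 1–91 → 44 + 91 = 135 bp
Sorted largest to smallest: 135, 73, 63 bp.

135, 73, 63 bp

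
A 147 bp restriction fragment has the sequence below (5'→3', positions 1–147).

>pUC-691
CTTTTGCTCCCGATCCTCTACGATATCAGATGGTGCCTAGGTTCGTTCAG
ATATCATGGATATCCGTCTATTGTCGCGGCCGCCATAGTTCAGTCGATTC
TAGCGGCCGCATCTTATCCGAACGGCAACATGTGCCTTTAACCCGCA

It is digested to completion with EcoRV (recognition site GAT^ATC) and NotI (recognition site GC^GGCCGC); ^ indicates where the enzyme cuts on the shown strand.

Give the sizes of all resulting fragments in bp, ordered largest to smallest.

43, 28, 27, 24, 16, 9 bp

EcoRV sites (GATATC) start at positions 22, 50, 59.
EcoRV cuts after base 3 of each site, so after positions 24, 52, 61.
NotI sites (GCGGCCGC) start at positions 76, 103.
NotI cuts after base 2 of each site, so after positions 77, 104.
Combined cut positions: 24, 52, 61, 77, 104.
Linear molecule, 5 cuts → 6 fragments:
  1–24 → 24 bp
  25–52 → 28 bp
  53–61 → 9 bp
  62–77 → 16 bp
  78–104 → 27 bp
  105–147 → 43 bp
Sorted largest to smallest: 43, 28, 27, 24, 16, 9 bp.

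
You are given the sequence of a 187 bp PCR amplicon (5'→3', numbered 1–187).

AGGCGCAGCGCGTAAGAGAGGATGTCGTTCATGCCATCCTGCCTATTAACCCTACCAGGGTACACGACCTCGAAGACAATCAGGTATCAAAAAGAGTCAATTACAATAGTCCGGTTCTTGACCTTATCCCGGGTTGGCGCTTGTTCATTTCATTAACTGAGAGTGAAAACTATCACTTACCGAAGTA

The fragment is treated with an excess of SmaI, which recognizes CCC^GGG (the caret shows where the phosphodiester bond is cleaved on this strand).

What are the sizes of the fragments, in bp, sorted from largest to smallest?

130, 57 bp

The SmaI site (CCCGGG) starts at position 128.
SmaI cuts after base 3 of each site, so after position 130.
Linear molecule, 1 cut → 2 fragments:
  1–130 → 130 bp
  131–187 → 57 bp
Sorted largest to smallest: 130, 57 bp.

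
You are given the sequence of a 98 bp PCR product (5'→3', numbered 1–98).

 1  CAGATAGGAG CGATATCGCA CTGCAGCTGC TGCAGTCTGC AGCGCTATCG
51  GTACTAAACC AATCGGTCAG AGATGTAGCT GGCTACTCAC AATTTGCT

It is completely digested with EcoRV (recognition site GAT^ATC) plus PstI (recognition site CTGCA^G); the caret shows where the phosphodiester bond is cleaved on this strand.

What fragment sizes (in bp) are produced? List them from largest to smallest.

The EcoRV site (GATATC) starts at position 12.
EcoRV cuts after base 3 of each site, so after position 14.
PstI sites (CTGCAG) start at positions 21, 30, 37.
PstI cuts after base 5 of each site (before the last base), so after positions 25, 34, 41.
Combined cut positions: 14, 25, 34, 41.
Linear molecule, 4 cuts → 5 fragments:
  1–14 → 14 bp
  15–25 → 11 bp
  26–34 → 9 bp
  35–41 → 7 bp
  42–98 → 57 bp
Sorted largest to smallest: 57, 14, 11, 9, 7 bp.

57, 14, 11, 9, 7 bp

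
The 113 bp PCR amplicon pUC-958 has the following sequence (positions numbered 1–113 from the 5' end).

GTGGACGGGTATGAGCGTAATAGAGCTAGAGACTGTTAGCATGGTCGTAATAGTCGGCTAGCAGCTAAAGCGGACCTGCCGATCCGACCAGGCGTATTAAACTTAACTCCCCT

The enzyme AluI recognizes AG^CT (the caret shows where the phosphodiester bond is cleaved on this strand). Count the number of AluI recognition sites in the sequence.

AGCT occurs starting at positions 24, 63.
AluI cuts at 2 sites.

2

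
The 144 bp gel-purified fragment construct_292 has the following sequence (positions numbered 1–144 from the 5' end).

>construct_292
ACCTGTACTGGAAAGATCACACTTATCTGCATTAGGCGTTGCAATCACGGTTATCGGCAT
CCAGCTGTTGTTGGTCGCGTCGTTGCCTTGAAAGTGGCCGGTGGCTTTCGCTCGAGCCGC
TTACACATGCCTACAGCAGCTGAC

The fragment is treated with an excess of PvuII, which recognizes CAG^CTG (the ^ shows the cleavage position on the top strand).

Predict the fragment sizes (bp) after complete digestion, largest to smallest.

PvuII sites (CAGCTG) start at positions 62, 137.
PvuII cuts after base 3 of each site, so after positions 64, 139.
Linear molecule, 2 cuts → 3 fragments:
  1–64 → 64 bp
  65–139 → 75 bp
  140–144 → 5 bp
Sorted largest to smallest: 75, 64, 5 bp.

75, 64, 5 bp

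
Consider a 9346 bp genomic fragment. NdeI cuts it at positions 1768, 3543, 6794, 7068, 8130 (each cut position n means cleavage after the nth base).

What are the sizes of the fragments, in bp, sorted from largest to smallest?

3251, 1775, 1768, 1216, 1062, 274 bp

Linear molecule, 5 cuts → 6 fragments:
  1768 − 0 = 1768 bp
  3543 − 1768 = 1775 bp
  6794 − 3543 = 3251 bp
  7068 − 6794 = 274 bp
  8130 − 7068 = 1062 bp
  9346 − 8130 = 1216 bp
Sorted largest to smallest: 3251, 1775, 1768, 1216, 1062, 274 bp.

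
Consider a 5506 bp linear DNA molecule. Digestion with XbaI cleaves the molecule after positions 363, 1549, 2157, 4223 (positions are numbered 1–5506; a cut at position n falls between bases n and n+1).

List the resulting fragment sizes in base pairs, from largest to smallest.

2066, 1283, 1186, 608, 363 bp

Linear molecule, 4 cuts → 5 fragments:
  363 − 0 = 363 bp
  1549 − 363 = 1186 bp
  2157 − 1549 = 608 bp
  4223 − 2157 = 2066 bp
  5506 − 4223 = 1283 bp
Sorted largest to smallest: 2066, 1283, 1186, 608, 363 bp.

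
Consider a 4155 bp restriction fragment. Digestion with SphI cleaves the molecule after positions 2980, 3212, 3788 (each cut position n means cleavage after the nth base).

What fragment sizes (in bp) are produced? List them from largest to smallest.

Linear molecule, 3 cuts → 4 fragments:
  2980 − 0 = 2980 bp
  3212 − 2980 = 232 bp
  3788 − 3212 = 576 bp
  4155 − 3788 = 367 bp
Sorted largest to smallest: 2980, 576, 367, 232 bp.

2980, 576, 367, 232 bp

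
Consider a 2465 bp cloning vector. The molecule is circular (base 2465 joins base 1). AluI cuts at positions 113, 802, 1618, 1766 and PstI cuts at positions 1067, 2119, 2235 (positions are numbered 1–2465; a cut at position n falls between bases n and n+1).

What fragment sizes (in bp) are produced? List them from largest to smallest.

Combined cut positions (sorted): 113, 802, 1067, 1618, 1766, 2119, 2235.
Circular molecule, 7 cuts → 7 fragments:
  802 − 113 = 689 bp
  1067 − 802 = 265 bp
  1618 − 1067 = 551 bp
  1766 − 1618 = 148 bp
  2119 − 1766 = 353 bp
  2235 − 2119 = 116 bp
  wrap: 2465 − 2235 + 113 = 343 bp
Sorted largest to smallest: 689, 551, 353, 343, 265, 148, 116 bp.

689, 551, 353, 343, 265, 148, 116 bp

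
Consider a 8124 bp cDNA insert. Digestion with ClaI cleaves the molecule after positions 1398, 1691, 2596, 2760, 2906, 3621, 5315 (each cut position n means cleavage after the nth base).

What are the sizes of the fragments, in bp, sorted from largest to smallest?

2809, 1694, 1398, 905, 715, 293, 164, 146 bp

Linear molecule, 7 cuts → 8 fragments:
  1398 − 0 = 1398 bp
  1691 − 1398 = 293 bp
  2596 − 1691 = 905 bp
  2760 − 2596 = 164 bp
  2906 − 2760 = 146 bp
  3621 − 2906 = 715 bp
  5315 − 3621 = 1694 bp
  8124 − 5315 = 2809 bp
Sorted largest to smallest: 2809, 1694, 1398, 905, 715, 293, 164, 146 bp.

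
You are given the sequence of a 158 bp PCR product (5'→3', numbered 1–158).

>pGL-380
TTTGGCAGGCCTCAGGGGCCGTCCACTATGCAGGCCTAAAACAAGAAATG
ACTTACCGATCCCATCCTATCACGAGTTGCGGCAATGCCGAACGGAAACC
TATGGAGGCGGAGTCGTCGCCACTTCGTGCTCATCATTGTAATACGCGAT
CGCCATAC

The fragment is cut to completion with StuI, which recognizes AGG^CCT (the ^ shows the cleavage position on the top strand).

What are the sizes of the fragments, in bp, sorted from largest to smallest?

124, 25, 9 bp

StuI sites (AGGCCT) start at positions 7, 32.
StuI cuts after base 3 of each site, so after positions 9, 34.
Linear molecule, 2 cuts → 3 fragments:
  1–9 → 9 bp
  10–34 → 25 bp
  35–158 → 124 bp
Sorted largest to smallest: 124, 25, 9 bp.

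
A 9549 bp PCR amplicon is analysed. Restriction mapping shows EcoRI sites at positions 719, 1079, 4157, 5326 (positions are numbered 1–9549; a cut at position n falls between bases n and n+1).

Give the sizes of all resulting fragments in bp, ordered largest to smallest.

4223, 3078, 1169, 719, 360 bp

Linear molecule, 4 cuts → 5 fragments:
  719 − 0 = 719 bp
  1079 − 719 = 360 bp
  4157 − 1079 = 3078 bp
  5326 − 4157 = 1169 bp
  9549 − 5326 = 4223 bp
Sorted largest to smallest: 4223, 3078, 1169, 719, 360 bp.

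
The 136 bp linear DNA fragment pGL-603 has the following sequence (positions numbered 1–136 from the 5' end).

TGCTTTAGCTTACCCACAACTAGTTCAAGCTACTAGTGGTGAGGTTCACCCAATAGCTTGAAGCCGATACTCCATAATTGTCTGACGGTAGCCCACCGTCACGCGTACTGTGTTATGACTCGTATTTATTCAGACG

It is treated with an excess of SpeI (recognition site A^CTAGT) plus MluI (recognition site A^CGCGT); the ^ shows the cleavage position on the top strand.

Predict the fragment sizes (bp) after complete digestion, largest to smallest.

69, 35, 19, 13 bp

SpeI sites (ACTAGT) start at positions 19, 32.
SpeI cuts after the first base of each site, so after positions 19, 32.
The MluI site (ACGCGT) starts at position 101.
MluI cuts after the first base of each site, so after position 101.
Combined cut positions: 19, 32, 101.
Linear molecule, 3 cuts → 4 fragments:
  1–19 → 19 bp
  20–32 → 13 bp
  33–101 → 69 bp
  102–136 → 35 bp
Sorted largest to smallest: 69, 35, 19, 13 bp.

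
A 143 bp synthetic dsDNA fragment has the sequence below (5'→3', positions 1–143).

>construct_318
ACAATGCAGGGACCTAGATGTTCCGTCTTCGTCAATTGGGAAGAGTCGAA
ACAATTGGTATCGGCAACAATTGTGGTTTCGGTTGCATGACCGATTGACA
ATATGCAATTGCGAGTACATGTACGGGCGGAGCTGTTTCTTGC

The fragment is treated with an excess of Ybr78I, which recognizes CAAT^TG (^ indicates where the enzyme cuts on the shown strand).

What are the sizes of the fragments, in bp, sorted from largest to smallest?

38, 36, 34, 19, 16 bp

Ybr78I sites (CAATTG) start at positions 33, 52, 68, 106.
Ybr78I cuts after base 4 of each site, so after positions 36, 55, 71, 109.
Linear molecule, 4 cuts → 5 fragments:
  1–36 → 36 bp
  37–55 → 19 bp
  56–71 → 16 bp
  72–109 → 38 bp
  110–143 → 34 bp
Sorted largest to smallest: 38, 36, 34, 19, 16 bp.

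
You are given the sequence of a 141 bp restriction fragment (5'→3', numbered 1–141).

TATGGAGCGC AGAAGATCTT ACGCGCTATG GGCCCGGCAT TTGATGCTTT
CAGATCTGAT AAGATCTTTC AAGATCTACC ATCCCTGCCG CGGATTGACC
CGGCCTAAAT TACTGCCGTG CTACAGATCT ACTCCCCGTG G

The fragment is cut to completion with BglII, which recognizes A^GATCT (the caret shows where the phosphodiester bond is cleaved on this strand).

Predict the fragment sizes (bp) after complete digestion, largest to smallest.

BglII sites (AGATCT) start at positions 14, 52, 62, 72, 125.
BglII cuts after the first base of each site, so after positions 14, 52, 62, 72, 125.
Linear molecule, 5 cuts → 6 fragments:
  1–14 → 14 bp
  15–52 → 38 bp
  53–62 → 10 bp
  63–72 → 10 bp
  73–125 → 53 bp
  126–141 → 16 bp
Sorted largest to smallest: 53, 38, 16, 14, 10, 10 bp.

53, 38, 16, 14, 10, 10 bp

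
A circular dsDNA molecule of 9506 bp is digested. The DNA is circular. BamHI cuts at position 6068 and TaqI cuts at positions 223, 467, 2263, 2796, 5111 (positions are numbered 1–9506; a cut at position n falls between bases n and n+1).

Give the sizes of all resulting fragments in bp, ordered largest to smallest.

3661, 2315, 1796, 957, 533, 244 bp

Combined cut positions (sorted): 223, 467, 2263, 2796, 5111, 6068.
Circular molecule, 6 cuts → 6 fragments:
  467 − 223 = 244 bp
  2263 − 467 = 1796 bp
  2796 − 2263 = 533 bp
  5111 − 2796 = 2315 bp
  6068 − 5111 = 957 bp
  wrap: 9506 − 6068 + 223 = 3661 bp
Sorted largest to smallest: 3661, 2315, 1796, 957, 533, 244 bp.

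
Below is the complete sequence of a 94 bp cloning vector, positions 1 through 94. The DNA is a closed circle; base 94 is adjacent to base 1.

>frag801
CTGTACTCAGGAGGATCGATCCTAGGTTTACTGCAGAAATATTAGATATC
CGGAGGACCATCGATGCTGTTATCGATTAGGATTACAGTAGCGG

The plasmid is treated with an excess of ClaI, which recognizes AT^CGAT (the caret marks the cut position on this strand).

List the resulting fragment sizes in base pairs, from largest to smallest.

ClaI sites (ATCGAT) start at positions 15, 60, 72.
ClaI cuts after base 2 of each site, so after positions 16, 61, 73.
Circular molecule, 3 cuts → 3 fragments:
  17–61 → 45 bp
  62–73 → 12 bp
  74–94 then 1–16 → 21 + 16 = 37 bp
Sorted largest to smallest: 45, 37, 12 bp.

45, 37, 12 bp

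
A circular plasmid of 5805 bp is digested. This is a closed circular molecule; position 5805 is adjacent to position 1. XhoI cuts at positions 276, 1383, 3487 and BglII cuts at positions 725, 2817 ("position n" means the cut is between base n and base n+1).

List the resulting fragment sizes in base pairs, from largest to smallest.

Combined cut positions (sorted): 276, 725, 1383, 2817, 3487.
Circular molecule, 5 cuts → 5 fragments:
  725 − 276 = 449 bp
  1383 − 725 = 658 bp
  2817 − 1383 = 1434 bp
  3487 − 2817 = 670 bp
  wrap: 5805 − 3487 + 276 = 2594 bp
Sorted largest to smallest: 2594, 1434, 670, 658, 449 bp.

2594, 1434, 670, 658, 449 bp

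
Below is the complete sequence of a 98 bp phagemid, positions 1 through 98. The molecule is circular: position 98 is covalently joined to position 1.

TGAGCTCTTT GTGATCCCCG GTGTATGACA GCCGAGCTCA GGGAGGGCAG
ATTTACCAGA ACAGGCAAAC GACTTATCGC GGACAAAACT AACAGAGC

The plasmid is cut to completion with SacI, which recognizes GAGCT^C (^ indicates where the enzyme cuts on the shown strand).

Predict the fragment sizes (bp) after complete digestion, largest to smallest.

SacI sites (GAGCTC) start at positions 2, 34.
SacI cuts after base 5 of each site (before the last base), so after positions 6, 38.
Circular molecule, 2 cuts → 2 fragments:
  7–38 → 32 bp
  39–98 then 1–6 → 60 + 6 = 66 bp
Sorted largest to smallest: 66, 32 bp.

66, 32 bp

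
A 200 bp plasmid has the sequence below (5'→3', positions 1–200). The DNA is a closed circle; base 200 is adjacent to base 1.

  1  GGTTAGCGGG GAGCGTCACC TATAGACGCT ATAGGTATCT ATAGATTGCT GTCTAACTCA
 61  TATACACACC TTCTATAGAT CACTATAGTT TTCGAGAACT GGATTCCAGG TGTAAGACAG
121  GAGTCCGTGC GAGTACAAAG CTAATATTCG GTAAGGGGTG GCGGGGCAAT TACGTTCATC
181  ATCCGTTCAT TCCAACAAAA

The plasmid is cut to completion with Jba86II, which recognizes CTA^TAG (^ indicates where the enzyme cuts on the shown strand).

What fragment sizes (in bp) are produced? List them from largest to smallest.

Jba86II sites (CTATAG) start at positions 20, 29, 39, 73, 83.
Jba86II cuts after base 3 of each site, so after positions 22, 31, 41, 75, 85.
Circular molecule, 5 cuts → 5 fragments:
  23–31 → 9 bp
  32–41 → 10 bp
  42–75 → 34 bp
  76–85 → 10 bp
  86–200 then 1–22 → 115 + 22 = 137 bp
Sorted largest to smallest: 137, 34, 10, 10, 9 bp.

137, 34, 10, 10, 9 bp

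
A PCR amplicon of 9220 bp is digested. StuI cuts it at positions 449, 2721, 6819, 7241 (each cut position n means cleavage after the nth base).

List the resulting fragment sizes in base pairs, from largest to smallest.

Linear molecule, 4 cuts → 5 fragments:
  449 − 0 = 449 bp
  2721 − 449 = 2272 bp
  6819 − 2721 = 4098 bp
  7241 − 6819 = 422 bp
  9220 − 7241 = 1979 bp
Sorted largest to smallest: 4098, 2272, 1979, 449, 422 bp.

4098, 2272, 1979, 449, 422 bp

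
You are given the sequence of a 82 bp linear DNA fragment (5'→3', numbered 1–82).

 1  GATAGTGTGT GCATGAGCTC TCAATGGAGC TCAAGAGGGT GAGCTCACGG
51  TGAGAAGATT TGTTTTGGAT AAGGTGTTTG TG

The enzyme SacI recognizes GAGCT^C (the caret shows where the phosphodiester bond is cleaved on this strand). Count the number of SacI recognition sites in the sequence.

GAGCTC occurs starting at positions 15, 27, 41.
SacI cuts at 3 sites.

3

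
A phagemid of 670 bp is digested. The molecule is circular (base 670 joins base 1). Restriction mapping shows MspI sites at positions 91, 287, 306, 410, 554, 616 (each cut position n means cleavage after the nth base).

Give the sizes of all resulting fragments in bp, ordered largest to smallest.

Circular molecule, 6 cuts → 6 fragments:
  287 − 91 = 196 bp
  306 − 287 = 19 bp
  410 − 306 = 104 bp
  554 − 410 = 144 bp
  616 − 554 = 62 bp
  wrap: 670 − 616 + 91 = 145 bp
Sorted largest to smallest: 196, 145, 144, 104, 62, 19 bp.

196, 145, 144, 104, 62, 19 bp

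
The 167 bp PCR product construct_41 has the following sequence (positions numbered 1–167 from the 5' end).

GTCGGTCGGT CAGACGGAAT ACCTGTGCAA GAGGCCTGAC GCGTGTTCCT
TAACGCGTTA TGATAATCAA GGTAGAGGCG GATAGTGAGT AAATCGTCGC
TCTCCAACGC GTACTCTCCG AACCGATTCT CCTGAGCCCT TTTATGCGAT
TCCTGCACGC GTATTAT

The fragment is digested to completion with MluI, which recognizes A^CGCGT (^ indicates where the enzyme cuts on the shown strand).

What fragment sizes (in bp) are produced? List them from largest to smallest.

MluI sites (ACGCGT) start at positions 39, 53, 107, 157.
MluI cuts after the first base of each site, so after positions 39, 53, 107, 157.
Linear molecule, 4 cuts → 5 fragments:
  1–39 → 39 bp
  40–53 → 14 bp
  54–107 → 54 bp
  108–157 → 50 bp
  158–167 → 10 bp
Sorted largest to smallest: 54, 50, 39, 14, 10 bp.

54, 50, 39, 14, 10 bp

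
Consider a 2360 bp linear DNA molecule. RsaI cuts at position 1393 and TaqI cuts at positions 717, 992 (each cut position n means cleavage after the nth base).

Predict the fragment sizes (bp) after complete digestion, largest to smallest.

967, 717, 401, 275 bp

Combined cut positions (sorted): 717, 992, 1393.
Linear molecule, 3 cuts → 4 fragments:
  717 − 0 = 717 bp
  992 − 717 = 275 bp
  1393 − 992 = 401 bp
  2360 − 1393 = 967 bp
Sorted largest to smallest: 967, 717, 401, 275 bp.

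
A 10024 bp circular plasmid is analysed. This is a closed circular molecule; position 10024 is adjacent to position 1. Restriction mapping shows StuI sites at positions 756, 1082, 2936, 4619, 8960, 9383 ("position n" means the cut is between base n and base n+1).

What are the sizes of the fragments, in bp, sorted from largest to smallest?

4341, 1854, 1683, 1397, 423, 326 bp

Circular molecule, 6 cuts → 6 fragments:
  1082 − 756 = 326 bp
  2936 − 1082 = 1854 bp
  4619 − 2936 = 1683 bp
  8960 − 4619 = 4341 bp
  9383 − 8960 = 423 bp
  wrap: 10024 − 9383 + 756 = 1397 bp
Sorted largest to smallest: 4341, 1854, 1683, 1397, 423, 326 bp.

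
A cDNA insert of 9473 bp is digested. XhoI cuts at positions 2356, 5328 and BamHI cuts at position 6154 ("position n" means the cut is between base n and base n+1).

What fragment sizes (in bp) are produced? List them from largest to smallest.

Combined cut positions (sorted): 2356, 5328, 6154.
Linear molecule, 3 cuts → 4 fragments:
  2356 − 0 = 2356 bp
  5328 − 2356 = 2972 bp
  6154 − 5328 = 826 bp
  9473 − 6154 = 3319 bp
Sorted largest to smallest: 3319, 2972, 2356, 826 bp.

3319, 2972, 2356, 826 bp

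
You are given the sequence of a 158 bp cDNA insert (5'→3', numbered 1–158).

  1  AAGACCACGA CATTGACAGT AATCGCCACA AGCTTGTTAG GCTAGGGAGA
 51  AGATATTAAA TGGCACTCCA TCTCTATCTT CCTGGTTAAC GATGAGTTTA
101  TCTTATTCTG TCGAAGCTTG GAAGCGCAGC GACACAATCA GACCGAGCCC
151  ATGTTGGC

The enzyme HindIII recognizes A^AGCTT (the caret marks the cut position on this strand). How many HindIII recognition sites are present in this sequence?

2

AAGCTT occurs starting at positions 30, 114.
HindIII cuts at 2 sites.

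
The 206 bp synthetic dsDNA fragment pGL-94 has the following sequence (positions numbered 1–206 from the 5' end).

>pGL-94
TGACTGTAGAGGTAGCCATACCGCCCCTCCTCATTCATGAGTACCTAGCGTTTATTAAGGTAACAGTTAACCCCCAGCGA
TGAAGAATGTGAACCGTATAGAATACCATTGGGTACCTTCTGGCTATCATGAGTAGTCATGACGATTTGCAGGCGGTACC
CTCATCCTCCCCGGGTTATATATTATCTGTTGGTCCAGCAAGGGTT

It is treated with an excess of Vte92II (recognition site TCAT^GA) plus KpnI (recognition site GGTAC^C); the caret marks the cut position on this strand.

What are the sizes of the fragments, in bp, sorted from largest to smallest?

Vte92II sites (TCATGA) start at positions 35, 127, 137.
Vte92II cuts after base 4 of each site, so after positions 38, 130, 140.
KpnI sites (GGTACC) start at positions 112, 155.
KpnI cuts after base 5 of each site (before the last base), so after positions 116, 159.
Combined cut positions: 38, 116, 130, 140, 159.
Linear molecule, 5 cuts → 6 fragments:
  1–38 → 38 bp
  39–116 → 78 bp
  117–130 → 14 bp
  131–140 → 10 bp
  141–159 → 19 bp
  160–206 → 47 bp
Sorted largest to smallest: 78, 47, 38, 19, 14, 10 bp.

78, 47, 38, 19, 14, 10 bp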